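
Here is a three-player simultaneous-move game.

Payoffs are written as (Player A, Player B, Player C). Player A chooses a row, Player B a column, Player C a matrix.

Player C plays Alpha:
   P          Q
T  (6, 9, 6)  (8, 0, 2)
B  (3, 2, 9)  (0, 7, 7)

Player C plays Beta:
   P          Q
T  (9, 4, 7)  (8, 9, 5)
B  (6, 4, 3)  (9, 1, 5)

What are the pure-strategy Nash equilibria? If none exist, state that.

This game has no pure Nash equilibrium.

For each player, find the best response to each opponent profile; mutual best responses are the pure NE.
Player A against (P, Alpha): payoffs 6, 3 → best response T.
Player A against (P, Beta): payoffs 9, 6 → best response T.
Player A against (Q, Alpha): payoffs 8, 0 → best response T.
Player A against (Q, Beta): payoffs 8, 9 → best response B.
Player B against (T, Alpha): payoffs 9, 0 → best response P.
Player B against (T, Beta): payoffs 4, 9 → best response Q.
Player B against (B, Alpha): payoffs 2, 7 → best response Q.
Player B against (B, Beta): payoffs 4, 1 → best response P.
Player C against (T, P): payoffs 6, 7 → best response Beta.
Player C against (T, Q): payoffs 2, 5 → best response Beta.
Player C against (B, P): payoffs 9, 3 → best response Alpha.
Player C against (B, Q): payoffs 7, 5 → best response Alpha.
No profile is a mutual best response for all players.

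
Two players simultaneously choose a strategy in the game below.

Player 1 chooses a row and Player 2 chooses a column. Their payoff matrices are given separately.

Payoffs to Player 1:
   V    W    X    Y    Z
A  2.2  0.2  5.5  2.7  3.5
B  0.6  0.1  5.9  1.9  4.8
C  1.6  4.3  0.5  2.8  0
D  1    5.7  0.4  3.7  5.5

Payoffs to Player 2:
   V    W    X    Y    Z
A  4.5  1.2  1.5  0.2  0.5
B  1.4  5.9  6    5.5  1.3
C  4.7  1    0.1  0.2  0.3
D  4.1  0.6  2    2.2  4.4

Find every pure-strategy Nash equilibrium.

Player 1 against V: payoffs 2.2, 0.6, 1.6, 1 → best response A.
Player 1 against W: payoffs 0.2, 0.1, 4.3, 5.7 → best response D.
Player 1 against X: payoffs 5.5, 5.9, 0.5, 0.4 → best response B.
Player 1 against Y: payoffs 2.7, 1.9, 2.8, 3.7 → best response D.
Player 1 against Z: payoffs 3.5, 4.8, 0, 5.5 → best response D.
Player 2 against A: payoffs 4.5, 1.2, 1.5, 0.2, 0.5 → best response V.
Player 2 against B: payoffs 1.4, 5.9, 6, 5.5, 1.3 → best response X.
Player 2 against C: payoffs 4.7, 1, 0.1, 0.2, 0.3 → best response V.
Player 2 against D: payoffs 4.1, 0.6, 2, 2.2, 4.4 → best response Z.
Mutual best responses: (A, V); (B, X); (D, Z).

Pure-strategy Nash equilibria: (A, V) and (B, X) and (D, Z)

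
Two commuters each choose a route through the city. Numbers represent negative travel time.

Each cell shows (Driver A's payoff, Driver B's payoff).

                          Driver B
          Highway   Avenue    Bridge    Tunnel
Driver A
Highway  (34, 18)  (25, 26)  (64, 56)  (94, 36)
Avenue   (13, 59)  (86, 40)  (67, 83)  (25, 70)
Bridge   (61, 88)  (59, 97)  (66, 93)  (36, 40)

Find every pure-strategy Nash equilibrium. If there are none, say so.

(Highway, Highway): Driver A can switch to Bridge (34 → 61). Not NE.
(Highway, Avenue): Driver A can switch to Avenue (25 → 86). Not NE.
(Highway, Bridge): Driver A can switch to Avenue (64 → 67). Not NE.
(Highway, Tunnel): Driver B can switch to Bridge (36 → 56). Not NE.
(Avenue, Highway): Driver A can switch to Highway (13 → 34). Not NE.
(Avenue, Avenue): Driver B can switch to Highway (40 → 59). Not NE.
(Avenue, Bridge): Driver A gets 67, best alternative 66; Driver B gets 83, best alternative 70. No profitable deviation — NE.
(The remaining 5 profiles each have a profitable deviation by the same check.)

(Avenue, Bridge)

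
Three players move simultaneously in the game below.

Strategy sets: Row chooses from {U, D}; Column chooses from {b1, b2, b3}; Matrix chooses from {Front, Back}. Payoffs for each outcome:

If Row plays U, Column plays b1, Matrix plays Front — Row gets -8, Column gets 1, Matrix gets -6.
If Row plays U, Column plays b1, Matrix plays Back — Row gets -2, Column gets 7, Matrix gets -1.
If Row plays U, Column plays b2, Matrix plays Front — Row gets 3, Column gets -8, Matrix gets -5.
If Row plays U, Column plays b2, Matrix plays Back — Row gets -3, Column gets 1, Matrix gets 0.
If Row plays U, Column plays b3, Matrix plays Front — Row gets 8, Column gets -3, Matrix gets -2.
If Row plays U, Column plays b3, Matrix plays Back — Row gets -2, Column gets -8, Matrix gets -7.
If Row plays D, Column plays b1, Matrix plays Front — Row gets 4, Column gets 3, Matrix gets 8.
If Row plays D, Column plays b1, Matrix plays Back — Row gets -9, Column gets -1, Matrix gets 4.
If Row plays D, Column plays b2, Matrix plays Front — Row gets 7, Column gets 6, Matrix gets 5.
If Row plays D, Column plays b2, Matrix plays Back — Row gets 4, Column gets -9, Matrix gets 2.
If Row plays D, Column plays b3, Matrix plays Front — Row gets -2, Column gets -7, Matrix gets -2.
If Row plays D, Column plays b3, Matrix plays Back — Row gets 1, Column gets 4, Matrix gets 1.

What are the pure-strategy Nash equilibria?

Pure-strategy Nash equilibria: (U, b1, Back) and (D, b2, Front) and (D, b3, Back)

Row against (b1, Front): payoffs -8, 4 → best response D.
Row against (b1, Back): payoffs -2, -9 → best response U.
Row against (b2, Front): payoffs 3, 7 → best response D.
Row against (b2, Back): payoffs -3, 4 → best response D.
Row against (b3, Front): payoffs 8, -2 → best response U.
Row against (b3, Back): payoffs -2, 1 → best response D.
Column against (U, Front): payoffs 1, -8, -3 → best response b1.
Column against (U, Back): payoffs 7, 1, -8 → best response b1.
Column against (D, Front): payoffs 3, 6, -7 → best response b2.
Column against (D, Back): payoffs -1, -9, 4 → best response b3.
Matrix against (U, b1): payoffs -6, -1 → best response Back.
Matrix against (U, b2): payoffs -5, 0 → best response Back.
Matrix against (U, b3): payoffs -2, -7 → best response Front.
Matrix against (D, b1): payoffs 8, 4 → best response Front.
Matrix against (D, b2): payoffs 5, 2 → best response Front.
Matrix against (D, b3): payoffs -2, 1 → best response Back.
Mutual best responses: (U, b1, Back); (D, b2, Front); (D, b3, Back).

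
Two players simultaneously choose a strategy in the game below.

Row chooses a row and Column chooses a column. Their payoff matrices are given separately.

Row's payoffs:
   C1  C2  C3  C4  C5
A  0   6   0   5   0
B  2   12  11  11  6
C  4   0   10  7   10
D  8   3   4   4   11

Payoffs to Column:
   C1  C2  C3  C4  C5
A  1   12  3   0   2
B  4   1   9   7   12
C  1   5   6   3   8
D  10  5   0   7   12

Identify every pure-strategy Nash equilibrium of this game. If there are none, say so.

For each strategy profile, look for a profitable unilateral deviation.
(A, C1): Row can switch to B (0 → 2). Not NE.
(A, C2): Row can switch to B (6 → 12). Not NE.
(A, C3): Row can switch to B (0 → 11). Not NE.
(A, C4): Row can switch to B (5 → 11). Not NE.
(A, C5): Row can switch to B (0 → 6). Not NE.
(B, C1): Row can switch to C (2 → 4). Not NE.
(B, C2): Column can switch to C1 (1 → 4). Not NE.
(B, C3): Column can switch to C5 (9 → 12). Not NE.
(B, C4): Column can switch to C3 (7 → 9). Not NE.
(B, C5): Row can switch to C (6 → 10). Not NE.
(C, C1): Row can switch to D (4 → 8). Not NE.
(C, C2): Row can switch to A (0 → 6). Not NE.
(D, C5): Row gets 11, best alternative 10; Column gets 12, best alternative 10. No profitable deviation — NE.
(The remaining 7 profiles each have a profitable deviation by the same check.)

(D, C5)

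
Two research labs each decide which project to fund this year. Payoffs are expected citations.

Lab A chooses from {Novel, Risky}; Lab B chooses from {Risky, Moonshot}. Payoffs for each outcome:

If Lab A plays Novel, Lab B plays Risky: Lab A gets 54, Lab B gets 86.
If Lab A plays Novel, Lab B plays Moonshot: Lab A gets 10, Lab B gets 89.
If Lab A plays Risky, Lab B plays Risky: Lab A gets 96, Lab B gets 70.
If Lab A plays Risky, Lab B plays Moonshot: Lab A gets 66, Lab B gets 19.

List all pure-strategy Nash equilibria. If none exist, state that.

Pure NE: (Risky, Risky)

Check each profile: it is a Nash equilibrium iff no player can strictly gain by switching unilaterally.
(Novel, Risky): Lab A can switch to Risky (54 → 96). Not NE.
(Novel, Moonshot): Lab A can switch to Risky (10 → 66). Not NE.
(Risky, Risky): Lab A gets 96, best alternative 54; Lab B gets 70, best alternative 19. No profitable deviation — NE.
(Risky, Moonshot): Lab B can switch to Risky (19 → 70). Not NE.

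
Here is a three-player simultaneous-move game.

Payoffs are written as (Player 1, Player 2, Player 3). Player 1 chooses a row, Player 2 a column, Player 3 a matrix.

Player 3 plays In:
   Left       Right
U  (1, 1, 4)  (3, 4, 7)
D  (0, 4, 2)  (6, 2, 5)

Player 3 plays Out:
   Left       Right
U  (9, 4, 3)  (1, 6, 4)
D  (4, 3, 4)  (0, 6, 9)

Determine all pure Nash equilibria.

There is no pure-strategy Nash equilibrium.

Check each profile: it is a Nash equilibrium iff no player can strictly gain by switching unilaterally.
(U, Left, In): Player 2 can switch to Right (1 → 4). Not NE.
(U, Left, Out): Player 2 can switch to Right (4 → 6). Not NE.
(U, Right, In): Player 1 can switch to D (3 → 6). Not NE.
(U, Right, Out): Player 3 can switch to In (4 → 7). Not NE.
(D, Left, In): Player 1 can switch to U (0 → 1). Not NE.
(D, Left, Out): Player 1 can switch to U (4 → 9). Not NE.
(D, Right, In): Player 2 can switch to Left (2 → 4). Not NE.
(D, Right, Out): Player 1 can switch to U (0 → 1). Not NE.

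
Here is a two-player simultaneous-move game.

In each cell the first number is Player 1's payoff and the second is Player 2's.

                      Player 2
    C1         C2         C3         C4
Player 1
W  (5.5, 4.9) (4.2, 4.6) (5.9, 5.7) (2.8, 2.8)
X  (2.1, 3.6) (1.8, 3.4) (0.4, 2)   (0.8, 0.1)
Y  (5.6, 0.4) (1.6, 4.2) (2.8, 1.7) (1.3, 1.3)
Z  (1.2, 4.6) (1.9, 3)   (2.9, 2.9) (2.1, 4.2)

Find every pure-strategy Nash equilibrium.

For each strategy profile, look for a profitable unilateral deviation.
(W, C1): Player 1 can switch to Y (5.5 → 5.6). Not NE.
(W, C2): Player 2 can switch to C1 (4.6 → 4.9). Not NE.
(W, C3): Player 1 gets 5.9, best alternative 2.9; Player 2 gets 5.7, best alternative 4.9. No profitable deviation — NE.
(W, C4): Player 2 can switch to C1 (2.8 → 4.9). Not NE.
(X, C1): Player 1 can switch to W (2.1 → 5.5). Not NE.
(X, C2): Player 1 can switch to W (1.8 → 4.2). Not NE.
(X, C3): Player 1 can switch to W (0.4 → 5.9). Not NE.
(X, C4): Player 1 can switch to W (0.8 → 2.8). Not NE.
(Y, C1): Player 2 can switch to C2 (0.4 → 4.2). Not NE.
(The remaining 7 profiles each have a profitable deviation by the same check.)

The unique pure-strategy Nash equilibrium is (W, C3).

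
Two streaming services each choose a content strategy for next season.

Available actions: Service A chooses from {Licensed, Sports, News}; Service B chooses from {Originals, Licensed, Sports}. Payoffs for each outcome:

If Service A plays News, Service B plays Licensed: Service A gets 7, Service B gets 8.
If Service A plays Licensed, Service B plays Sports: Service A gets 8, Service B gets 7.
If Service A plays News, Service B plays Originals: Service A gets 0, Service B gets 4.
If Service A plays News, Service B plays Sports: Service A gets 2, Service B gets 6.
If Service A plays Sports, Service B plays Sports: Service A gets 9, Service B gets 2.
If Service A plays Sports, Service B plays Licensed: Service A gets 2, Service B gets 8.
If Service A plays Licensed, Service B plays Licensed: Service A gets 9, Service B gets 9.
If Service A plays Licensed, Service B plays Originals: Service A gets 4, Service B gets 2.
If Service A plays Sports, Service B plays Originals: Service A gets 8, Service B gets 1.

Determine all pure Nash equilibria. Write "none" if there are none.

Service A against Originals: payoffs 4, 8, 0 → best response Sports.
Service A against Licensed: payoffs 9, 2, 7 → best response Licensed.
Service A against Sports: payoffs 8, 9, 2 → best response Sports.
Service B against Licensed: payoffs 2, 9, 7 → best response Licensed.
Service B against Sports: payoffs 1, 8, 2 → best response Licensed.
Service B against News: payoffs 4, 8, 6 → best response Licensed.
Mutual best responses: (Licensed, Licensed).

The unique pure-strategy Nash equilibrium is (Licensed, Licensed).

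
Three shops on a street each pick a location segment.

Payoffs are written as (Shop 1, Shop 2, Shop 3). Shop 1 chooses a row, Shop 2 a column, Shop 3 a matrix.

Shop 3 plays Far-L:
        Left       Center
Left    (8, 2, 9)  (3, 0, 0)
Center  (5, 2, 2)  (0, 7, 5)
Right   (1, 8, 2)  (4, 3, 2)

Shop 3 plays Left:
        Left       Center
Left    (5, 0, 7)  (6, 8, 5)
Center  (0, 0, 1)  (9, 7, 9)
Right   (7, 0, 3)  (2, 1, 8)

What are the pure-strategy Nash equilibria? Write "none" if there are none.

Shop 1 against (Left, Far-L): payoffs 8, 5, 1 → best response Left.
Shop 1 against (Left, Left): payoffs 5, 0, 7 → best response Right.
Shop 1 against (Center, Far-L): payoffs 3, 0, 4 → best response Right.
Shop 1 against (Center, Left): payoffs 6, 9, 2 → best response Center.
Shop 2 against (Left, Far-L): payoffs 2, 0 → best response Left.
Shop 2 against (Left, Left): payoffs 0, 8 → best response Center.
Shop 2 against (Center, Far-L): payoffs 2, 7 → best response Center.
Shop 2 against (Center, Left): payoffs 0, 7 → best response Center.
Shop 2 against (Right, Far-L): payoffs 8, 3 → best response Left.
Shop 2 against (Right, Left): payoffs 0, 1 → best response Center.
Shop 3 against (Left, Left): payoffs 9, 7 → best response Far-L.
Shop 3 against (Left, Center): payoffs 0, 5 → best response Left.
Shop 3 against (Center, Left): payoffs 2, 1 → best response Far-L.
Shop 3 against (Center, Center): payoffs 5, 9 → best response Left.
Shop 3 against (Right, Left): payoffs 2, 3 → best response Left.
Shop 3 against (Right, Center): payoffs 2, 8 → best response Left.
Mutual best responses: (Left, Left, Far-L); (Center, Center, Left).

Pure-strategy Nash equilibria: (Left, Left, Far-L), (Center, Center, Left)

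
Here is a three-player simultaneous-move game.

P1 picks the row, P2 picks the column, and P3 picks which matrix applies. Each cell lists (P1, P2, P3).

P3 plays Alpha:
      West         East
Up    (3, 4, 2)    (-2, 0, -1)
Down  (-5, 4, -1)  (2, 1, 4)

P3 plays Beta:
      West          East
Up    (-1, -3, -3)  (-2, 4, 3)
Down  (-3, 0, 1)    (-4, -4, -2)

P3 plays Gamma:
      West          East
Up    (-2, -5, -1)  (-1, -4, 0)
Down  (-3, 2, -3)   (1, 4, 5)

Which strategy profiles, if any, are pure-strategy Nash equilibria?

(Up, West, Alpha), (Up, East, Beta), (Down, East, Gamma)

(Up, West, Alpha): P1 gets 3, best alternative -5; P2 gets 4, best alternative 0; P3 gets 2, best alternative -1. No profitable deviation — NE.
(Up, West, Beta): P2 can switch to East (-3 → 4). Not NE.
(Up, West, Gamma): P2 can switch to East (-5 → -4). Not NE.
(Up, East, Alpha): P1 can switch to Down (-2 → 2). Not NE.
(Up, East, Beta): P1 gets -2, best alternative -4; P2 gets 4, best alternative -3; P3 gets 3, best alternative 0. No profitable deviation — NE.
(Up, East, Gamma): P1 can switch to Down (-1 → 1). Not NE.
(Down, West, Alpha): P1 can switch to Up (-5 → 3). Not NE.
(Down, West, Beta): P1 can switch to Up (-3 → -1). Not NE.
(Down, West, Gamma): P1 can switch to Up (-3 → -2). Not NE.
(Down, East, Alpha): P2 can switch to West (1 → 4). Not NE.
(Down, East, Gamma): P1 gets 1, best alternative -1; P2 gets 4, best alternative 2; P3 gets 5, best alternative 4. No profitable deviation — NE.
(The remaining 1 profile has a profitable deviation by the same check.)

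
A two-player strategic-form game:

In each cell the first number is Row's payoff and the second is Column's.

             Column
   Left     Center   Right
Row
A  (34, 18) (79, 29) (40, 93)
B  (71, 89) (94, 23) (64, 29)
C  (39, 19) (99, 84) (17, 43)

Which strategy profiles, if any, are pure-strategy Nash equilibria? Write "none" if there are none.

Row against Left: payoffs 34, 71, 39 → best response B.
Row against Center: payoffs 79, 94, 99 → best response C.
Row against Right: payoffs 40, 64, 17 → best response B.
Column against A: payoffs 18, 29, 93 → best response Right.
Column against B: payoffs 89, 23, 29 → best response Left.
Column against C: payoffs 19, 84, 43 → best response Center.
Mutual best responses: (B, Left); (C, Center).

Pure-strategy Nash equilibria: (B, Left) and (C, Center)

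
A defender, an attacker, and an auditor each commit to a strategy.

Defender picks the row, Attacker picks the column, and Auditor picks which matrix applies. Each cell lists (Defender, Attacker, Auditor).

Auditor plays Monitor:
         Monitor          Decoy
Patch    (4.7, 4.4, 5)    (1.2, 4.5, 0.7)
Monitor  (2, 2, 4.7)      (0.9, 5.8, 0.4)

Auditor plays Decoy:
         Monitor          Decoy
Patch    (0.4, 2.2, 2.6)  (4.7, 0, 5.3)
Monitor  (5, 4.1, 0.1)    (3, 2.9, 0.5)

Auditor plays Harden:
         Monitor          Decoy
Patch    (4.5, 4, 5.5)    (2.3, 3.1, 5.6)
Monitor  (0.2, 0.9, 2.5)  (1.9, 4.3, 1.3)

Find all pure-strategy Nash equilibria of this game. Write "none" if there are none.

Defender against (Monitor, Monitor): payoffs 4.7, 2 → best response Patch.
Defender against (Monitor, Decoy): payoffs 0.4, 5 → best response Monitor.
Defender against (Monitor, Harden): payoffs 4.5, 0.2 → best response Patch.
Defender against (Decoy, Monitor): payoffs 1.2, 0.9 → best response Patch.
Defender against (Decoy, Decoy): payoffs 4.7, 3 → best response Patch.
Defender against (Decoy, Harden): payoffs 2.3, 1.9 → best response Patch.
Attacker against (Patch, Monitor): payoffs 4.4, 4.5 → best response Decoy.
Attacker against (Patch, Decoy): payoffs 2.2, 0 → best response Monitor.
Attacker against (Patch, Harden): payoffs 4, 3.1 → best response Monitor.
Attacker against (Monitor, Monitor): payoffs 2, 5.8 → best response Decoy.
Attacker against (Monitor, Decoy): payoffs 4.1, 2.9 → best response Monitor.
Attacker against (Monitor, Harden): payoffs 0.9, 4.3 → best response Decoy.
Auditor against (Patch, Monitor): payoffs 5, 2.6, 5.5 → best response Harden.
Auditor against (Patch, Decoy): payoffs 0.7, 5.3, 5.6 → best response Harden.
Auditor against (Monitor, Monitor): payoffs 4.7, 0.1, 2.5 → best response Monitor.
Auditor against (Monitor, Decoy): payoffs 0.4, 0.5, 1.3 → best response Harden.
Mutual best responses: (Patch, Monitor, Harden).

The unique pure-strategy Nash equilibrium is (Patch, Monitor, Harden).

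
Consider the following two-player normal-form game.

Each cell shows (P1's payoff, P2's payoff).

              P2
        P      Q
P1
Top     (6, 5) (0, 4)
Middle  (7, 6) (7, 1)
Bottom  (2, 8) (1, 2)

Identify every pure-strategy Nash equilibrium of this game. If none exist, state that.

Mark each player's best response to every combination of opponents' strategies; a profile where every player is best-responding is a pure Nash equilibrium.
P1 against P: payoffs 6, 7, 2 → best response Middle.
P1 against Q: payoffs 0, 7, 1 → best response Middle.
P2 against Top: payoffs 5, 4 → best response P.
P2 against Middle: payoffs 6, 1 → best response P.
P2 against Bottom: payoffs 8, 2 → best response P.
Mutual best responses: (Middle, P).

(Middle, P)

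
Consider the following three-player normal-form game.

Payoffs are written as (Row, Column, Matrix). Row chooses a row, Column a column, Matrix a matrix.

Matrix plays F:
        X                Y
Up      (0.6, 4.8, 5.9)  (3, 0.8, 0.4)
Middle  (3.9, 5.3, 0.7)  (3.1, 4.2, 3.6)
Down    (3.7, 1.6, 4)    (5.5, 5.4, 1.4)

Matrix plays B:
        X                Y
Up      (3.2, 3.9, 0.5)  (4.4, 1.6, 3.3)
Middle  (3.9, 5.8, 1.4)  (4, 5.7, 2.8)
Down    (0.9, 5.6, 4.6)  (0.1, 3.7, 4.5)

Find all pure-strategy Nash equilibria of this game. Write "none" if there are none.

Pure NE: (Middle, X, B)

Mark each player's best response to every combination of opponents' strategies; a profile where every player is best-responding is a pure Nash equilibrium.
Row against (X, F): payoffs 0.6, 3.9, 3.7 → best response Middle.
Row against (X, B): payoffs 3.2, 3.9, 0.9 → best response Middle.
Row against (Y, F): payoffs 3, 3.1, 5.5 → best response Down.
Row against (Y, B): payoffs 4.4, 4, 0.1 → best response Up.
Column against (Up, F): payoffs 4.8, 0.8 → best response X.
Column against (Up, B): payoffs 3.9, 1.6 → best response X.
Column against (Middle, F): payoffs 5.3, 4.2 → best response X.
Column against (Middle, B): payoffs 5.8, 5.7 → best response X.
Column against (Down, F): payoffs 1.6, 5.4 → best response Y.
Column against (Down, B): payoffs 5.6, 3.7 → best response X.
Matrix against (Up, X): payoffs 5.9, 0.5 → best response F.
Matrix against (Up, Y): payoffs 0.4, 3.3 → best response B.
Matrix against (Middle, X): payoffs 0.7, 1.4 → best response B.
Matrix against (Middle, Y): payoffs 3.6, 2.8 → best response F.
Matrix against (Down, X): payoffs 4, 4.6 → best response B.
Matrix against (Down, Y): payoffs 1.4, 4.5 → best response B.
Mutual best responses: (Middle, X, B).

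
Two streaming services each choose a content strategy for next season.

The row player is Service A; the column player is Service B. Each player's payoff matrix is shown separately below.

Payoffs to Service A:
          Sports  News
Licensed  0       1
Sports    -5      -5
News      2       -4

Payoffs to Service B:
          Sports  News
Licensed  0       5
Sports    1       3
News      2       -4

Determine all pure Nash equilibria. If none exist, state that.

(Licensed, News) and (News, Sports)

Service A against Sports: payoffs 0, -5, 2 → best response News.
Service A against News: payoffs 1, -5, -4 → best response Licensed.
Service B against Licensed: payoffs 0, 5 → best response News.
Service B against Sports: payoffs 1, 3 → best response News.
Service B against News: payoffs 2, -4 → best response Sports.
Mutual best responses: (Licensed, News); (News, Sports).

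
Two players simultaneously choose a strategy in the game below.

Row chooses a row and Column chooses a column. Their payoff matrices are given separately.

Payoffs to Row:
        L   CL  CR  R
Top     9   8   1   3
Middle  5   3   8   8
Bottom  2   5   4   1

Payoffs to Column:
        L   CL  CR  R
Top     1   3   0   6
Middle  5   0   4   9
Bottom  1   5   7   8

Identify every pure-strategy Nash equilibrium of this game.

Pure NE: (Middle, R)

Row against L: payoffs 9, 5, 2 → best response Top.
Row against CL: payoffs 8, 3, 5 → best response Top.
Row against CR: payoffs 1, 8, 4 → best response Middle.
Row against R: payoffs 3, 8, 1 → best response Middle.
Column against Top: payoffs 1, 3, 0, 6 → best response R.
Column against Middle: payoffs 5, 0, 4, 9 → best response R.
Column against Bottom: payoffs 1, 5, 7, 8 → best response R.
Mutual best responses: (Middle, R).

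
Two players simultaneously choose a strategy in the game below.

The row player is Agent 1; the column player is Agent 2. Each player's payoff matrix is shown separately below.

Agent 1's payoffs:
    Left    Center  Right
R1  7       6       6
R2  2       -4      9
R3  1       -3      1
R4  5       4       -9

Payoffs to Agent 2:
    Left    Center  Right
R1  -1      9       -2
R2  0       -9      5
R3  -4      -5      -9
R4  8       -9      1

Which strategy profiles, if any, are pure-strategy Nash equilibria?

For each strategy profile, look for a profitable unilateral deviation.
(R1, Left): Agent 2 can switch to Center (-1 → 9). Not NE.
(R1, Center): Agent 1 gets 6, best alternative 4; Agent 2 gets 9, best alternative -1. No profitable deviation — NE.
(R1, Right): Agent 1 can switch to R2 (6 → 9). Not NE.
(R2, Left): Agent 1 can switch to R1 (2 → 7). Not NE.
(R2, Center): Agent 1 can switch to R1 (-4 → 6). Not NE.
(R2, Right): Agent 1 gets 9, best alternative 6; Agent 2 gets 5, best alternative 0. No profitable deviation — NE.
(R3, Left): Agent 1 can switch to R1 (1 → 7). Not NE.
(R3, Center): Agent 1 can switch to R1 (-3 → 6). Not NE.
(R3, Right): Agent 1 can switch to R1 (1 → 6). Not NE.
(R4, Left): Agent 1 can switch to R1 (5 → 7). Not NE.
(R4, Center): Agent 1 can switch to R1 (4 → 6). Not NE.
(R4, Right): Agent 1 can switch to R1 (-9 → 6). Not NE.

(R1, Center), (R2, Right)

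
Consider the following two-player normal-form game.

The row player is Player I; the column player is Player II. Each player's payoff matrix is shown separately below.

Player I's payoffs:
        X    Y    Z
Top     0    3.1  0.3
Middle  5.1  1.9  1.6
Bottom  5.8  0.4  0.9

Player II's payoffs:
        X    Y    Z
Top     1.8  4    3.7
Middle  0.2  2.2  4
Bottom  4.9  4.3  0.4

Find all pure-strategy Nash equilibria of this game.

Player I against X: payoffs 0, 5.1, 5.8 → best response Bottom.
Player I against Y: payoffs 3.1, 1.9, 0.4 → best response Top.
Player I against Z: payoffs 0.3, 1.6, 0.9 → best response Middle.
Player II against Top: payoffs 1.8, 4, 3.7 → best response Y.
Player II against Middle: payoffs 0.2, 2.2, 4 → best response Z.
Player II against Bottom: payoffs 4.9, 4.3, 0.4 → best response X.
Mutual best responses: (Top, Y); (Middle, Z); (Bottom, X).

Pure-strategy Nash equilibria: (Top, Y), (Middle, Z), (Bottom, X)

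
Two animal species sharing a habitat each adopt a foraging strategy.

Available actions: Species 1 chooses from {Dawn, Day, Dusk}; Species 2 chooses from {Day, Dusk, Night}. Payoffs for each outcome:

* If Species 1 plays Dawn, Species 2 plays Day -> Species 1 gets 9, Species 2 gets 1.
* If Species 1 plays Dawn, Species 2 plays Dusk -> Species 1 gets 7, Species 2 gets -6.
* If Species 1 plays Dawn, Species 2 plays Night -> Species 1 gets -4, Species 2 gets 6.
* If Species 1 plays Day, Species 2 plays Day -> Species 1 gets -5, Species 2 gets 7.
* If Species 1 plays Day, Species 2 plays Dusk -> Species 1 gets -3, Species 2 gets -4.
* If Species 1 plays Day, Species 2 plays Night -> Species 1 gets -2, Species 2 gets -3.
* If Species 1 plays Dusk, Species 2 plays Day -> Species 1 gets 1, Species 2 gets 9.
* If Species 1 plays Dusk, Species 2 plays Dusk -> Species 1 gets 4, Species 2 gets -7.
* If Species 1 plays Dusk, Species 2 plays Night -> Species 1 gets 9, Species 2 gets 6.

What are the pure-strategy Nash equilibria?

This game has no pure Nash equilibrium.

(Dawn, Day): Species 2 can switch to Night (1 → 6). Not NE.
(Dawn, Dusk): Species 2 can switch to Day (-6 → 1). Not NE.
(Dawn, Night): Species 1 can switch to Day (-4 → -2). Not NE.
(Day, Day): Species 1 can switch to Dawn (-5 → 9). Not NE.
(Day, Dusk): Species 1 can switch to Dawn (-3 → 7). Not NE.
(Day, Night): Species 1 can switch to Dusk (-2 → 9). Not NE.
(Dusk, Day): Species 1 can switch to Dawn (1 → 9). Not NE.
(Dusk, Dusk): Species 1 can switch to Dawn (4 → 7). Not NE.
(Dusk, Night): Species 2 can switch to Day (6 → 9). Not NE.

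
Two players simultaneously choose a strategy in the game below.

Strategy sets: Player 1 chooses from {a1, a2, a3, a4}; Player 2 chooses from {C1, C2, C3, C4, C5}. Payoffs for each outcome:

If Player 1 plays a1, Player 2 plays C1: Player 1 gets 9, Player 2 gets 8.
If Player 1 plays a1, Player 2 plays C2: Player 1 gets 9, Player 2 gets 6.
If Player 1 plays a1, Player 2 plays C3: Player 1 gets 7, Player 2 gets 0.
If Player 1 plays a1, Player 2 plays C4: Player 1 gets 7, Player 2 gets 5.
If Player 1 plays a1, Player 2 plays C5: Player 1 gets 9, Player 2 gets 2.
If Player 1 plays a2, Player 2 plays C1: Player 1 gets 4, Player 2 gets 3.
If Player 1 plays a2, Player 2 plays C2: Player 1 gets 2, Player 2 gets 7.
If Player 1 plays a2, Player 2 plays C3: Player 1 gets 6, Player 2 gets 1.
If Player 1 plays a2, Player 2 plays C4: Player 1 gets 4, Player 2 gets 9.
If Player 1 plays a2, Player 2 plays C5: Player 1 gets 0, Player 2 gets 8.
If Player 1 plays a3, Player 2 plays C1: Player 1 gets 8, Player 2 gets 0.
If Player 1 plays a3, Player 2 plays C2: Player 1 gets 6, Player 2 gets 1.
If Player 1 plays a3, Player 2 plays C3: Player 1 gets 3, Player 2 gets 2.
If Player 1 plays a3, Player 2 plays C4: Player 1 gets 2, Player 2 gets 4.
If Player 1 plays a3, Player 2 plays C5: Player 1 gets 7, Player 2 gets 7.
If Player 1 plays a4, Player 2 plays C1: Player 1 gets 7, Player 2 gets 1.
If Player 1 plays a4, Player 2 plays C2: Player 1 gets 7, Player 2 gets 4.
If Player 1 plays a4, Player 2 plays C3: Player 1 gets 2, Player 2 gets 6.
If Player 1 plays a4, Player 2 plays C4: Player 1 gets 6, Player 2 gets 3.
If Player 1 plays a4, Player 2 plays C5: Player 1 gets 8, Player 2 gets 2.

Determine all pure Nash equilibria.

Mark each player's best response to every combination of opponents' strategies; a profile where every player is best-responding is a pure Nash equilibrium.
Player 1 against C1: payoffs 9, 4, 8, 7 → best response a1.
Player 1 against C2: payoffs 9, 2, 6, 7 → best response a1.
Player 1 against C3: payoffs 7, 6, 3, 2 → best response a1.
Player 1 against C4: payoffs 7, 4, 2, 6 → best response a1.
Player 1 against C5: payoffs 9, 0, 7, 8 → best response a1.
Player 2 against a1: payoffs 8, 6, 0, 5, 2 → best response C1.
Player 2 against a2: payoffs 3, 7, 1, 9, 8 → best response C4.
Player 2 against a3: payoffs 0, 1, 2, 4, 7 → best response C5.
Player 2 against a4: payoffs 1, 4, 6, 3, 2 → best response C3.
Mutual best responses: (a1, C1).

The unique pure-strategy Nash equilibrium is (a1, C1).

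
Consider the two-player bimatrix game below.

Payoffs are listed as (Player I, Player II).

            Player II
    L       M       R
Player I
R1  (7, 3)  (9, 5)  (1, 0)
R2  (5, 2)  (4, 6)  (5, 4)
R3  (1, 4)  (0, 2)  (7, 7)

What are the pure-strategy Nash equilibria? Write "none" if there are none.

Player I against L: payoffs 7, 5, 1 → best response R1.
Player I against M: payoffs 9, 4, 0 → best response R1.
Player I against R: payoffs 1, 5, 7 → best response R3.
Player II against R1: payoffs 3, 5, 0 → best response M.
Player II against R2: payoffs 2, 6, 4 → best response M.
Player II against R3: payoffs 4, 2, 7 → best response R.
Mutual best responses: (R1, M); (R3, R).

Pure-strategy Nash equilibria: (R1, M) and (R3, R)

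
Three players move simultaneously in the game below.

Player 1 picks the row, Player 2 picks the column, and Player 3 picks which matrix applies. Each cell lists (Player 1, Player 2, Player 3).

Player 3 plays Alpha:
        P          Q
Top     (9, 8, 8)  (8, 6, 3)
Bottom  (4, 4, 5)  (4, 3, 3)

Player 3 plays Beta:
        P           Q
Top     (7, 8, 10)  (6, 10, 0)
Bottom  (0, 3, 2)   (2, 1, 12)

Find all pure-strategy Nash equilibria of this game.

This game has no pure Nash equilibrium.

Check each profile: it is a Nash equilibrium iff no player can strictly gain by switching unilaterally.
(Top, P, Alpha): Player 3 can switch to Beta (8 → 10). Not NE.
(Top, P, Beta): Player 2 can switch to Q (8 → 10). Not NE.
(Top, Q, Alpha): Player 2 can switch to P (6 → 8). Not NE.
(Top, Q, Beta): Player 3 can switch to Alpha (0 → 3). Not NE.
(Bottom, P, Alpha): Player 1 can switch to Top (4 → 9). Not NE.
(Bottom, P, Beta): Player 1 can switch to Top (0 → 7). Not NE.
(Bottom, Q, Alpha): Player 1 can switch to Top (4 → 8). Not NE.
(Bottom, Q, Beta): Player 1 can switch to Top (2 → 6). Not NE.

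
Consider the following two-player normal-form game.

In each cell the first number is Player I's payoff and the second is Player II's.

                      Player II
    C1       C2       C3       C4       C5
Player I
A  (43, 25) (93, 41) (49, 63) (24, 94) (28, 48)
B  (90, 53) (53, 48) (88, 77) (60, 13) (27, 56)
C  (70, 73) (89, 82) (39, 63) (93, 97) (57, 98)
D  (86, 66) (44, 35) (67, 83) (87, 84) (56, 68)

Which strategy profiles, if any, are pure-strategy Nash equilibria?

The pure Nash equilibria are (B, C3), (C, C5).

(A, C1): Player I can switch to B (43 → 90). Not NE.
(A, C2): Player II can switch to C3 (41 → 63). Not NE.
(A, C3): Player I can switch to B (49 → 88). Not NE.
(A, C4): Player I can switch to B (24 → 60). Not NE.
(A, C5): Player I can switch to C (28 → 57). Not NE.
(B, C1): Player II can switch to C3 (53 → 77). Not NE.
(B, C2): Player I can switch to A (53 → 93). Not NE.
(B, C3): Player I gets 88, best alternative 67; Player II gets 77, best alternative 56. No profitable deviation — NE.
(B, C4): Player I can switch to C (60 → 93). Not NE.
(C, C5): Player I gets 57, best alternative 56; Player II gets 98, best alternative 97. No profitable deviation — NE.
(The remaining 10 profiles each have a profitable deviation by the same check.)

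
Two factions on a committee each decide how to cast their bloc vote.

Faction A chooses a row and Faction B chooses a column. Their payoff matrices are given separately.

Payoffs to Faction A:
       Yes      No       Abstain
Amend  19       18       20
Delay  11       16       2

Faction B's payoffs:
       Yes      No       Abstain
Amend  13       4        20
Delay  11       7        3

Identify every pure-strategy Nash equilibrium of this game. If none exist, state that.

Pure NE: (Amend, Abstain)

(Amend, Yes): Faction B can switch to Abstain (13 → 20). Not NE.
(Amend, No): Faction B can switch to Yes (4 → 13). Not NE.
(Amend, Abstain): Faction A gets 20, best alternative 2; Faction B gets 20, best alternative 13. No profitable deviation — NE.
(Delay, Yes): Faction A can switch to Amend (11 → 19). Not NE.
(Delay, No): Faction A can switch to Amend (16 → 18). Not NE.
(Delay, Abstain): Faction A can switch to Amend (2 → 20). Not NE.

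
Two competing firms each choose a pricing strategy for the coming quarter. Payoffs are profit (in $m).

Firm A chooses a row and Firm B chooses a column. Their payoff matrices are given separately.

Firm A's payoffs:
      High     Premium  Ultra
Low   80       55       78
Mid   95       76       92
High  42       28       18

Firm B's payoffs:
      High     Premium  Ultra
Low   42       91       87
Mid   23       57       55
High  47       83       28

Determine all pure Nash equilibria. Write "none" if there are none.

Firm A against High: payoffs 80, 95, 42 → best response Mid.
Firm A against Premium: payoffs 55, 76, 28 → best response Mid.
Firm A against Ultra: payoffs 78, 92, 18 → best response Mid.
Firm B against Low: payoffs 42, 91, 87 → best response Premium.
Firm B against Mid: payoffs 23, 57, 55 → best response Premium.
Firm B against High: payoffs 47, 83, 28 → best response Premium.
Mutual best responses: (Mid, Premium).

(Mid, Premium)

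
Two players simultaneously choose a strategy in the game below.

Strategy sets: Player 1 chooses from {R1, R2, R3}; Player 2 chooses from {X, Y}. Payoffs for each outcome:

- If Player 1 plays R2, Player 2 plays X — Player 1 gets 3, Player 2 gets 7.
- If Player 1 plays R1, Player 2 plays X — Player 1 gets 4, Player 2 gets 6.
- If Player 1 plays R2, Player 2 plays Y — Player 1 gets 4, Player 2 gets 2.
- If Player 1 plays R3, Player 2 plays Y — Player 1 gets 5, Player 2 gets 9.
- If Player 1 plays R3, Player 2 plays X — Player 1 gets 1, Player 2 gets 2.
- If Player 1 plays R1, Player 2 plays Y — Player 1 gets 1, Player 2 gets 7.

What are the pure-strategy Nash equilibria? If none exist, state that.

Pure NE: (R3, Y)

Mark each player's best response to every combination of opponents' strategies; a profile where every player is best-responding is a pure Nash equilibrium.
Player 1 against X: payoffs 4, 3, 1 → best response R1.
Player 1 against Y: payoffs 1, 4, 5 → best response R3.
Player 2 against R1: payoffs 6, 7 → best response Y.
Player 2 against R2: payoffs 7, 2 → best response X.
Player 2 against R3: payoffs 2, 9 → best response Y.
Mutual best responses: (R3, Y).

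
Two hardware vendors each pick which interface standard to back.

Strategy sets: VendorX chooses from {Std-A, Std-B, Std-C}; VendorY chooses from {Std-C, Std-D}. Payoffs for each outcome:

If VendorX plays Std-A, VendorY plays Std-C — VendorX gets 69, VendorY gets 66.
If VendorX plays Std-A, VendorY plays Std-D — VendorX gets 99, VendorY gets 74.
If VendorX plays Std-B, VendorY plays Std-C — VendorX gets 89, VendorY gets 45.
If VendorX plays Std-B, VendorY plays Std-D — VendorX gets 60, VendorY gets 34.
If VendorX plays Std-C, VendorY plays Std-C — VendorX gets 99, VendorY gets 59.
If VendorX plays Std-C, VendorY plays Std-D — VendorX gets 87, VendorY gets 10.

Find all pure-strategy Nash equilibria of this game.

(Std-A, Std-C): VendorX can switch to Std-B (69 → 89). Not NE.
(Std-A, Std-D): VendorX gets 99, best alternative 87; VendorY gets 74, best alternative 66. No profitable deviation — NE.
(Std-B, Std-C): VendorX can switch to Std-C (89 → 99). Not NE.
(Std-B, Std-D): VendorX can switch to Std-A (60 → 99). Not NE.
(Std-C, Std-C): VendorX gets 99, best alternative 89; VendorY gets 59, best alternative 10. No profitable deviation — NE.
(Std-C, Std-D): VendorX can switch to Std-A (87 → 99). Not NE.

The pure Nash equilibria are (Std-A, Std-D), (Std-C, Std-C).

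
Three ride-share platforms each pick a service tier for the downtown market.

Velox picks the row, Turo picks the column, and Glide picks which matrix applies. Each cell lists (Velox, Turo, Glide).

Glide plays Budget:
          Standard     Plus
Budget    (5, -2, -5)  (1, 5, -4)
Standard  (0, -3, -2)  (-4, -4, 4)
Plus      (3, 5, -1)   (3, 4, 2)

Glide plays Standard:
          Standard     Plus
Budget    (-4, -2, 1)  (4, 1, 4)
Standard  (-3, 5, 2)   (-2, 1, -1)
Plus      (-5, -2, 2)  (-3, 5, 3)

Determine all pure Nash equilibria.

Pure-strategy Nash equilibria: (Budget, Plus, Standard); (Standard, Standard, Standard)

(Budget, Standard, Budget): Turo can switch to Plus (-2 → 5). Not NE.
(Budget, Standard, Standard): Velox can switch to Standard (-4 → -3). Not NE.
(Budget, Plus, Budget): Velox can switch to Plus (1 → 3). Not NE.
(Budget, Plus, Standard): Velox gets 4, best alternative -2; Turo gets 1, best alternative -2; Glide gets 4, best alternative -4. No profitable deviation — NE.
(Standard, Standard, Budget): Velox can switch to Budget (0 → 5). Not NE.
(Standard, Standard, Standard): Velox gets -3, best alternative -4; Turo gets 5, best alternative 1; Glide gets 2, best alternative -2. No profitable deviation — NE.
(Standard, Plus, Budget): Velox can switch to Budget (-4 → 1). Not NE.
(Standard, Plus, Standard): Velox can switch to Budget (-2 → 4). Not NE.
(The remaining 4 profiles each have a profitable deviation by the same check.)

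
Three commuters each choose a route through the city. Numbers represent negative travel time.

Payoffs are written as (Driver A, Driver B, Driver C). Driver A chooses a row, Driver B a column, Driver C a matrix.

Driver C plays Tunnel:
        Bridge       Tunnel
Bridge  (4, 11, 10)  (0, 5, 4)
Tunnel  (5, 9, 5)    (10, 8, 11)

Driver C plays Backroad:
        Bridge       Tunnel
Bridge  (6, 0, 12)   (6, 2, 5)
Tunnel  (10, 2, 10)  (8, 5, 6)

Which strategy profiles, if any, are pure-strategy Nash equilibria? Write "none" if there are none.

(Bridge, Bridge, Tunnel): Driver A can switch to Tunnel (4 → 5). Not NE.
(Bridge, Bridge, Backroad): Driver A can switch to Tunnel (6 → 10). Not NE.
(Bridge, Tunnel, Tunnel): Driver A can switch to Tunnel (0 → 10). Not NE.
(Bridge, Tunnel, Backroad): Driver A can switch to Tunnel (6 → 8). Not NE.
(Tunnel, Bridge, Tunnel): Driver C can switch to Backroad (5 → 10). Not NE.
(Tunnel, Bridge, Backroad): Driver B can switch to Tunnel (2 → 5). Not NE.
(Tunnel, Tunnel, Tunnel): Driver B can switch to Bridge (8 → 9). Not NE.
(Tunnel, Tunnel, Backroad): Driver C can switch to Tunnel (6 → 11). Not NE.

This game has no pure Nash equilibrium.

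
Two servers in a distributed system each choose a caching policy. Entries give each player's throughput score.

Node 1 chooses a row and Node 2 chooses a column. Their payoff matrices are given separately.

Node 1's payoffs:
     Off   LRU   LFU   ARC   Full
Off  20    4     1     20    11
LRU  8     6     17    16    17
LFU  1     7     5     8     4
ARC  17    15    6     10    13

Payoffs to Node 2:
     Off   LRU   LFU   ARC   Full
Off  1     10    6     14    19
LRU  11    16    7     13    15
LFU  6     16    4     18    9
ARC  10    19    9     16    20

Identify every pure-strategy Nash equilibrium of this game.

No pure-strategy Nash equilibrium.

For each player, find the best response to each opponent profile; mutual best responses are the pure NE.
Node 1 against Off: payoffs 20, 8, 1, 17 → best response Off.
Node 1 against LRU: payoffs 4, 6, 7, 15 → best response ARC.
Node 1 against LFU: payoffs 1, 17, 5, 6 → best response LRU.
Node 1 against ARC: payoffs 20, 16, 8, 10 → best response Off.
Node 1 against Full: payoffs 11, 17, 4, 13 → best response LRU.
Node 2 against Off: payoffs 1, 10, 6, 14, 19 → best response Full.
Node 2 against LRU: payoffs 11, 16, 7, 13, 15 → best response LRU.
Node 2 against LFU: payoffs 6, 16, 4, 18, 9 → best response ARC.
Node 2 against ARC: payoffs 10, 19, 9, 16, 20 → best response Full.
No profile is a mutual best response for all players.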